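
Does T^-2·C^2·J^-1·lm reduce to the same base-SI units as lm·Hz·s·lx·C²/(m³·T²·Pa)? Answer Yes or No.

No

Left side:
  T = kg·s⁻²·A⁻¹.
  So T⁻² = kg⁻²·s⁴·A².
  C = s·A.
  So C² = s²·A².
  J = kg·m²·s⁻².
  So J⁻¹ = kg⁻¹·m⁻²·s².
  lm = cd.
  Combining: T⁻²·C²·J⁻¹·lm = (kg⁻²·s⁴·A²) · (s²·A²) · (kg⁻¹·m⁻²·s²) · cd = kg⁻³·m⁻²·s⁸·A⁴·cd.
Right side:
  lm = cd.
  Hz = s⁻¹.
  T = kg·s⁻²·A⁻¹.
  So T⁻² = kg⁻²·s⁴·A².
  lx = m⁻²·cd.
  Pa = kg·m⁻¹·s⁻².
  So Pa⁻¹ = kg⁻¹·m·s².
  C = s·A.
  So C² = s²·A².
  Combining: m⁻³·lm·Hz·T⁻²·s·lx·Pa⁻¹·C² = m⁻³ · cd · s⁻¹ · (kg⁻²·s⁴·A²) · s · (m⁻²·cd) · (kg⁻¹·m·s²) · (s²·A²) = kg⁻³·m⁻⁴·s⁸·A⁴·cd².
Left is kg⁻³·m⁻²·s⁸·A⁴·cd; right is kg⁻³·m⁻⁴·s⁸·A⁴·cd² — different.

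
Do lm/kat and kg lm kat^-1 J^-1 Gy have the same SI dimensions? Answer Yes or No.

Yes

Left side:
  lm = cd·sr = cd (luminous flux; sr is dimensionless).
  kat = mol/s = s⁻¹·mol (catalytic activity).
  So kat⁻¹ = s·mol⁻¹.
  Combining: lm·kat⁻¹ = cd · (s·mol⁻¹) = s·mol⁻¹·cd.
Right side:
  lm = cd·sr = cd (luminous flux; sr is dimensionless).
  kat = mol/s = s⁻¹·mol (catalytic activity).
  So kat⁻¹ = s·mol⁻¹.
  J = N·m (work = force × distance),
      = kg·m²·s⁻².
  So J⁻¹ = kg⁻¹·m⁻²·s².
  Gy = J/kg (absorbed dose = energy per mass),
      = m²·s⁻².
  Combining: kg·lm·kat⁻¹·J⁻¹·Gy = kg · cd · (s·mol⁻¹) · (kg⁻¹·m⁻²·s²) · (m²·s⁻²) = s·mol⁻¹·cd.
Both reduce to s·mol⁻¹·cd.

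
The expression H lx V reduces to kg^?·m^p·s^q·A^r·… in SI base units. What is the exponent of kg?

H = kg·m²·s⁻²·A⁻².
lx = m⁻²·cd.
V = kg·m²·s⁻³·A⁻¹.
Combining: H·lx·V = (kg·m²·s⁻²·A⁻²) · (m⁻²·cd) · (kg·m²·s⁻³·A⁻¹) = kg²·m²·s⁻⁵·A⁻³·cd.
The exponent of kg is 2.

2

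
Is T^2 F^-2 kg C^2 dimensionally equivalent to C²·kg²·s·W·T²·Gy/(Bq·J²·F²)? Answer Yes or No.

No

Left side:
  T = kg·s⁻²·A⁻¹.
  So T² = kg²·s⁻⁴·A⁻².
  F = kg⁻¹·m⁻²·s⁴·A².
  So F⁻² = kg²·m⁴·s⁻⁸·A⁻⁴.
  C = s·A.
  So C² = s²·A².
  Combining: T²·F⁻²·kg·C² = (kg²·s⁻⁴·A⁻²) · (kg²·m⁴·s⁻⁸·A⁻⁴) · kg · (s²·A²) = kg⁵·m⁴·s⁻¹⁰·A⁻⁴.
Right side:
  Bq = 1/s = s⁻¹ (activity is decays per second).
  So Bq⁻¹ = s.
  J = N·m (work = force × distance),
      = kg·m²·s⁻².
  So J⁻² = kg⁻²·m⁻⁴·s⁴.
  C = A·s = s·A (charge = current × time).
  So C² = s²·A².
  W = J/s (power = energy per time),
      = kg·m²·s⁻³.
  T = Wb/m² (flux density = flux per area),
      = kg·s⁻²·A⁻¹.
  So T² = kg²·s⁻⁴·A⁻².
  Gy = J/kg (absorbed dose = energy per mass),
      = m²·s⁻².
  F = C/V (capacitance = charge per voltage),
      = A·s/(kg·m²·s⁻³·A⁻¹) (substituting C and V),
      = kg⁻¹·m⁻²·s⁴·A².
  So F⁻² = kg²·m⁴·s⁻⁸·A⁻⁴.
  Combining: Bq⁻¹·J⁻²·C²·kg²·s·W·T²·Gy·F⁻² = s · (kg⁻²·m⁻⁴·s⁴) · (s²·A²) · kg² · s · (kg·m²·s⁻³) · (kg²·s⁻⁴·A⁻²) · (m²·s⁻²) · (kg²·m⁴·s⁻⁸·A⁻⁴) = kg⁵·m⁴·s⁻⁹·A⁻⁴.
Left is kg⁵·m⁴·s⁻¹⁰·A⁻⁴; right is kg⁵·m⁴·s⁻⁹·A⁻⁴ — different.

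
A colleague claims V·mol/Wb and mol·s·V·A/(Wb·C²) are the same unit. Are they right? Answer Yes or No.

Left side:
  Wb = V·s (flux: a volt is a weber per second),
      = kg·m²·s⁻²·A⁻¹.
  So Wb⁻¹ = kg⁻¹·m⁻²·s²·A.
  V = W/A (potential = power per current),
      = kg·m²·s⁻³·A⁻¹.
  Combining: Wb⁻¹·V·mol = (kg⁻¹·m⁻²·s²·A) · (kg·m²·s⁻³·A⁻¹) · mol = s⁻¹·mol.
Right side:
  Wb = V·s (flux: a volt is a weber per second),
      = kg·m²·s⁻²·A⁻¹.
  So Wb⁻¹ = kg⁻¹·m⁻²·s²·A.
  C = A·s = s·A (charge = current × time).
  So C⁻² = s⁻²·A⁻².
  V = W/A (potential = power per current),
      = kg·m²·s⁻³·A⁻¹.
  Combining: mol·Wb⁻¹·s·C⁻²·V·A = mol · (kg⁻¹·m⁻²·s²·A) · s · (s⁻²·A⁻²) · (kg·m²·s⁻³·A⁻¹) · A = s⁻²·A⁻¹·mol.
Left is s⁻¹·mol; right is s⁻²·A⁻¹·mol — different.

No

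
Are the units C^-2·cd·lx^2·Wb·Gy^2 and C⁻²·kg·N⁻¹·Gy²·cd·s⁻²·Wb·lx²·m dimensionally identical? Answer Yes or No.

Left side:
  C = A·s = s·A (charge = current × time).
  So C⁻² = s⁻²·A⁻².
  lx = lm/m² (illuminance = luminous flux per area),
      = m⁻²·cd.
  So lx² = m⁻⁴·cd².
  Wb = V·s (flux: a volt is a weber per second),
      = kg·m²·s⁻²·A⁻¹.
  Gy = J/kg (absorbed dose = energy per mass),
      = m²·s⁻².
  So Gy² = m⁴·s⁻⁴.
  Combining: C⁻²·cd·lx²·Wb·Gy² = (s⁻²·A⁻²) · cd · (m⁻⁴·cd²) · (kg·m²·s⁻²·A⁻¹) · (m⁴·s⁻⁴) = kg·m²·s⁻⁸·A⁻³·cd³.
Right side:
  C = A·s = s·A (charge = current × time).
  So C⁻² = s⁻²·A⁻².
  N = kg·m/s² = kg·m·s⁻² (force = mass × acceleration).
  So N⁻¹ = kg⁻¹·m⁻¹·s².
  Gy = J/kg (absorbed dose = energy per mass),
      = m²·s⁻².
  So Gy² = m⁴·s⁻⁴.
  Wb = V·s (flux: a volt is a weber per second),
      = kg·m²·s⁻²·A⁻¹.
  lx = lm/m² (illuminance = luminous flux per area),
      = m⁻²·cd.
  So lx² = m⁻⁴·cd².
  Combining: C⁻²·kg·N⁻¹·Gy²·cd·s⁻²·Wb·lx²·m = (s⁻²·A⁻²) · kg · (kg⁻¹·m⁻¹·s²) · (m⁴·s⁻⁴) · cd · s⁻² · (kg·m²·s⁻²·A⁻¹) · (m⁻⁴·cd²) · m = kg·m²·s⁻⁸·A⁻³·cd³.
Both reduce to kg·m²·s⁻⁸·A⁻³·cd³.

Yes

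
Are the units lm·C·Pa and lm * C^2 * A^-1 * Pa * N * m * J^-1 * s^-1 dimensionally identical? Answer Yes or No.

Yes

Left side:
  lm = cd·sr = cd (luminous flux; sr is dimensionless).
  C = A·s = s·A (charge = current × time).
  Pa = N/m² (pressure = force per area),
      = kg·m⁻¹·s⁻².
  Combining: lm·C·Pa = cd · (s·A) · (kg·m⁻¹·s⁻²) = kg·m⁻¹·s⁻¹·A·cd.
Right side:
  lm = cd·sr = cd (luminous flux; sr is dimensionless).
  C = A·s = s·A (charge = current × time).
  So C² = s²·A².
  Pa = N/m² (pressure = force per area),
      = kg·m⁻¹·s⁻².
  N = kg·m/s² = kg·m·s⁻² (force = mass × acceleration).
  J = N·m (work = force × distance),
      = kg·m²·s⁻².
  So J⁻¹ = kg⁻¹·m⁻²·s².
  Combining: lm·C²·A⁻¹·Pa·N·m·J⁻¹·s⁻¹ = cd · (s²·A²) · A⁻¹ · (kg·m⁻¹·s⁻²) · (kg·m·s⁻²) · m · (kg⁻¹·m⁻²·s²) · s⁻¹ = kg·m⁻¹·s⁻¹·A·cd.
Both reduce to kg·m⁻¹·s⁻¹·A·cd.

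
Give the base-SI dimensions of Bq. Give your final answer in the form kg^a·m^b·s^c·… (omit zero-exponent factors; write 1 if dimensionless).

s⁻¹

Bq = 1/s = s⁻¹ (activity is decays per second).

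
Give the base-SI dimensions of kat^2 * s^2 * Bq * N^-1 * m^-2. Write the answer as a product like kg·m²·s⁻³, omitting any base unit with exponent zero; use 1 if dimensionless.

kg⁻¹·m⁻³·s·mol²

kat = s⁻¹·mol.
So kat² = s⁻²·mol².
Bq = s⁻¹.
N = kg·m·s⁻².
So N⁻¹ = kg⁻¹·m⁻¹·s².
Combining: kat²·s²·Bq·N⁻¹·m⁻² = (s⁻²·mol²) · s² · s⁻¹ · (kg⁻¹·m⁻¹·s²) · m⁻² = kg⁻¹·m⁻³·s·mol².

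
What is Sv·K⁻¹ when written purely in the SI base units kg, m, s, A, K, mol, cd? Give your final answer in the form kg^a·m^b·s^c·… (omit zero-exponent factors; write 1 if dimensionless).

m²·s⁻²·K⁻¹

Sv = m²·s⁻².
Combining: Sv·K⁻¹ = (m²·s⁻²) · K⁻¹ = m²·s⁻²·K⁻¹.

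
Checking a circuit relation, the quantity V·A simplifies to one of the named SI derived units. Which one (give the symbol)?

W

V = kg·m²·s⁻³·A⁻¹.
Combining: V·A = (kg·m²·s⁻³·A⁻¹) · A = kg·m²·s⁻³.
kg·m²·s⁻³ is the base-SI form of the watt.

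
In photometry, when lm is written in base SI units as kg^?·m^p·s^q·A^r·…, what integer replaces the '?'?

lm = cd.
The exponent of kg is 0.

0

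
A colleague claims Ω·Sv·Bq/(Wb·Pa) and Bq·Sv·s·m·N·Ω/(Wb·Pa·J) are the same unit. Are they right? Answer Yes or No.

No

Left side:
  Ω = V/A (resistance = voltage per current),
      = kg·m²·s⁻³·A⁻².
  Wb = V·s (flux: a volt is a weber per second),
      = kg·m²·s⁻²·A⁻¹.
  So Wb⁻¹ = kg⁻¹·m⁻²·s²·A.
  Sv = J/kg (equivalent dose = energy per mass),
      = m²·s⁻².
  Pa = N/m² (pressure = force per area),
      = kg·m⁻¹·s⁻².
  So Pa⁻¹ = kg⁻¹·m·s².
  Bq = 1/s = s⁻¹ (activity is decays per second).
  Combining: Ω·Wb⁻¹·Sv·Pa⁻¹·Bq = (kg·m²·s⁻³·A⁻²) · (kg⁻¹·m⁻²·s²·A) · (m²·s⁻²) · (kg⁻¹·m·s²) · s⁻¹ = kg⁻¹·m³·s⁻²·A⁻¹.
Right side:
  Bq = 1/s = s⁻¹ (activity is decays per second).
  Sv = J/kg (equivalent dose = energy per mass),
      = m²·s⁻².
  Wb = V·s (flux: a volt is a weber per second),
      = kg·m²·s⁻²·A⁻¹.
  So Wb⁻¹ = kg⁻¹·m⁻²·s²·A.
  N = kg·m/s² = kg·m·s⁻² (force = mass × acceleration).
  Pa = N/m² (pressure = force per area),
      = kg·m⁻¹·s⁻².
  So Pa⁻¹ = kg⁻¹·m·s².
  J = N·m (work = force × distance),
      = kg·m²·s⁻².
  So J⁻¹ = kg⁻¹·m⁻²·s².
  Ω = V/A (resistance = voltage per current),
      = kg·m²·s⁻³·A⁻².
  Combining: Bq·Sv·s·m·Wb⁻¹·N·Pa⁻¹·J⁻¹·Ω = s⁻¹ · (m²·s⁻²) · s · m · (kg⁻¹·m⁻²·s²·A) · (kg·m·s⁻²) · (kg⁻¹·m·s²) · (kg⁻¹·m⁻²·s²) · (kg·m²·s⁻³·A⁻²) = kg⁻¹·m³·s⁻¹·A⁻¹.
Left is kg⁻¹·m³·s⁻²·A⁻¹; right is kg⁻¹·m³·s⁻¹·A⁻¹ — different.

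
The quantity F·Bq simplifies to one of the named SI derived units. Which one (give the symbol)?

S

F = C/V (capacitance = charge per voltage),
    = A·s/(kg·m²·s⁻³·A⁻¹) (substituting C and V),
    = kg⁻¹·m⁻²·s⁴·A².
Bq = 1/s = s⁻¹ (activity is decays per second).
Combining: F·Bq = (kg⁻¹·m⁻²·s⁴·A²) · s⁻¹ = kg⁻¹·m⁻²·s³·A².
kg⁻¹·m⁻²·s³·A² is the base-SI form of the siemens.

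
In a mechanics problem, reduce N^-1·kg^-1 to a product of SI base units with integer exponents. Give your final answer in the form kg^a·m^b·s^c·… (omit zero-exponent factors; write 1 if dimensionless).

N = kg·m·s⁻².
So N⁻¹ = kg⁻¹·m⁻¹·s².
Combining: N⁻¹·kg⁻¹ = (kg⁻¹·m⁻¹·s²) · kg⁻¹ = kg⁻²·m⁻¹·s².

kg⁻²·m⁻¹·s²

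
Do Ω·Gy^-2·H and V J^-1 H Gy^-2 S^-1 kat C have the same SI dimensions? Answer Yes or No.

No

Left side:
  Ω = kg·m²·s⁻³·A⁻².
  Gy = m²·s⁻².
  So Gy⁻² = m⁻⁴·s⁴.
  H = kg·m²·s⁻²·A⁻².
  Combining: Ω·Gy⁻²·H = (kg·m²·s⁻³·A⁻²) · (m⁻⁴·s⁴) · (kg·m²·s⁻²·A⁻²) = kg²·s⁻¹·A⁻⁴.
Right side:
  V = W/A (potential = power per current),
      = kg·m²·s⁻³·A⁻¹.
  J = N·m (work = force × distance),
      = kg·m²·s⁻².
  So J⁻¹ = kg⁻¹·m⁻²·s².
  H = Wb/A (inductance = flux per current),
      = kg·m²·s⁻²·A⁻².
  Gy = J/kg (absorbed dose = energy per mass),
      = m²·s⁻².
  So Gy⁻² = m⁻⁴·s⁴.
  S = 1/Ω (conductance is reciprocal resistance),
      = kg⁻¹·m⁻²·s³·A².
  So S⁻¹ = kg·m²·s⁻³·A⁻².
  kat = mol/s = s⁻¹·mol (catalytic activity).
  C = A·s = s·A (charge = current × time).
  Combining: V·J⁻¹·H·Gy⁻²·S⁻¹·kat·C = (kg·m²·s⁻³·A⁻¹) · (kg⁻¹·m⁻²·s²) · (kg·m²·s⁻²·A⁻²) · (m⁻⁴·s⁴) · (kg·m²·s⁻³·A⁻²) · (s⁻¹·mol) · (s·A) = kg²·s⁻²·A⁻⁴·mol.
Left is kg²·s⁻¹·A⁻⁴; right is kg²·s⁻²·A⁻⁴·mol — different.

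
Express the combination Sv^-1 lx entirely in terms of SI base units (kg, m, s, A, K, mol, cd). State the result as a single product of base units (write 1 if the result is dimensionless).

Sv = J/kg (equivalent dose = energy per mass),
    = m²·s⁻².
So Sv⁻¹ = m⁻²·s².
lx = lm/m² (illuminance = luminous flux per area),
    = m⁻²·cd.
Combining: Sv⁻¹·lx = (m⁻²·s²) · (m⁻²·cd) = m⁻⁴·s²·cd.

m⁻⁴·s²·cd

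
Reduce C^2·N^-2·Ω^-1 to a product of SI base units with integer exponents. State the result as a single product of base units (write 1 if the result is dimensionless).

C = A·s = s·A (charge = current × time).
So C² = s²·A².
N = kg·m/s² = kg·m·s⁻² (force = mass × acceleration).
So N⁻² = kg⁻²·m⁻²·s⁴.
Ω = V/A (resistance = voltage per current),
    = kg·m²·s⁻³·A⁻².
So Ω⁻¹ = kg⁻¹·m⁻²·s³·A².
Combining: C²·N⁻²·Ω⁻¹ = (s²·A²) · (kg⁻²·m⁻²·s⁴) · (kg⁻¹·m⁻²·s³·A²) = kg⁻³·m⁻⁴·s⁹·A⁴.

kg⁻³·m⁻⁴·s⁹·A⁴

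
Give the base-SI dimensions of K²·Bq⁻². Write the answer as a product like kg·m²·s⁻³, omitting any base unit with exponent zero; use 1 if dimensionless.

Bq = 1/s = s⁻¹ (activity is decays per second).
So Bq⁻² = s².
Combining: K²·Bq⁻² = K² · s² = s²·K².

s²·K²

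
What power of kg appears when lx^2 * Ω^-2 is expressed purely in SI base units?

-2

lx = m⁻²·cd.
So lx² = m⁻⁴·cd².
Ω = kg·m²·s⁻³·A⁻².
So Ω⁻² = kg⁻²·m⁻⁴·s⁶·A⁴.
Combining: lx²·Ω⁻² = (m⁻⁴·cd²) · (kg⁻²·m⁻⁴·s⁶·A⁴) = kg⁻²·m⁻⁸·s⁶·A⁴·cd².
The exponent of kg is -2.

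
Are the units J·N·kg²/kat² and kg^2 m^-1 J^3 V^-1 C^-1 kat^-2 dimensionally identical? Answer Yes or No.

Yes

Left side:
  J = N·m (work = force × distance),
      = kg·m²·s⁻².
  kat = mol/s = s⁻¹·mol (catalytic activity).
  So kat⁻² = s²·mol⁻².
  N = kg·m/s² = kg·m·s⁻² (force = mass × acceleration).
  Combining: J·kat⁻²·N·kg² = (kg·m²·s⁻²) · (s²·mol⁻²) · (kg·m·s⁻²) · kg² = kg⁴·m³·s⁻²·mol⁻².
Right side:
  J = kg·m²·s⁻².
  So J³ = kg³·m⁶·s⁻⁶.
  V = kg·m²·s⁻³·A⁻¹.
  So V⁻¹ = kg⁻¹·m⁻²·s³·A.
  C = s·A.
  So C⁻¹ = s⁻¹·A⁻¹.
  kat = s⁻¹·mol.
  So kat⁻² = s²·mol⁻².
  Combining: kg²·m⁻¹·J³·V⁻¹·C⁻¹·kat⁻² = kg² · m⁻¹ · (kg³·m⁶·s⁻⁶) · (kg⁻¹·m⁻²·s³·A) · (s⁻¹·A⁻¹) · (s²·mol⁻²) = kg⁴·m³·s⁻²·mol⁻².
Both reduce to kg⁴·m³·s⁻²·mol⁻².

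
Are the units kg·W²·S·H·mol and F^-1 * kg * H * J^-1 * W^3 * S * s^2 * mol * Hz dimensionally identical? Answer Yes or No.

No

Left side:
  W = kg·m²·s⁻³.
  So W² = kg²·m⁴·s⁻⁶.
  S = kg⁻¹·m⁻²·s³·A².
  H = kg·m²·s⁻²·A⁻².
  Combining: kg·W²·S·H·mol = kg · (kg²·m⁴·s⁻⁶) · (kg⁻¹·m⁻²·s³·A²) · (kg·m²·s⁻²·A⁻²) · mol = kg³·m⁴·s⁻⁵·mol.
Right side:
  F = C/V (capacitance = charge per voltage),
      = A·s/(kg·m²·s⁻³·A⁻¹) (substituting C and V),
      = kg⁻¹·m⁻²·s⁴·A².
  So F⁻¹ = kg·m²·s⁻⁴·A⁻².
  H = Wb/A (inductance = flux per current),
      = kg·m²·s⁻²·A⁻².
  J = N·m (work = force × distance),
      = kg·m²·s⁻².
  So J⁻¹ = kg⁻¹·m⁻²·s².
  W = J/s (power = energy per time),
      = kg·m²·s⁻³.
  So W³ = kg³·m⁶·s⁻⁹.
  S = 1/Ω (conductance is reciprocal resistance),
      = kg⁻¹·m⁻²·s³·A².
  Hz = 1/s = s⁻¹ (frequency is cycles per second).
  Combining: F⁻¹·kg·H·J⁻¹·W³·S·s²·mol·Hz = (kg·m²·s⁻⁴·A⁻²) · kg · (kg·m²·s⁻²·A⁻²) · (kg⁻¹·m⁻²·s²) · (kg³·m⁶·s⁻⁹) · (kg⁻¹·m⁻²·s³·A²) · s² · mol · s⁻¹ = kg⁴·m⁶·s⁻⁹·A⁻²·mol.
Left is kg³·m⁴·s⁻⁵·mol; right is kg⁴·m⁶·s⁻⁹·A⁻²·mol — different.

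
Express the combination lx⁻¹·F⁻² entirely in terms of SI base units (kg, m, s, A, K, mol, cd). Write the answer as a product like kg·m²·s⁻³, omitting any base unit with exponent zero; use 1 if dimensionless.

kg²·m⁶·s⁻⁸·A⁻⁴·cd⁻¹

lx = m⁻²·cd.
So lx⁻¹ = m²·cd⁻¹.
F = kg⁻¹·m⁻²·s⁴·A².
So F⁻² = kg²·m⁴·s⁻⁸·A⁻⁴.
Combining: lx⁻¹·F⁻² = (m²·cd⁻¹) · (kg²·m⁴·s⁻⁸·A⁻⁴) = kg²·m⁶·s⁻⁸·A⁻⁴·cd⁻¹.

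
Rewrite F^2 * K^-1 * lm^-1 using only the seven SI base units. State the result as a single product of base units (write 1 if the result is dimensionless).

F = kg⁻¹·m⁻²·s⁴·A².
So F² = kg⁻²·m⁻⁴·s⁸·A⁴.
lm = cd.
So lm⁻¹ = cd⁻¹.
Combining: F²·K⁻¹·lm⁻¹ = (kg⁻²·m⁻⁴·s⁸·A⁴) · K⁻¹ · cd⁻¹ = kg⁻²·m⁻⁴·s⁸·A⁴·K⁻¹·cd⁻¹.

kg⁻²·m⁻⁴·s⁸·A⁴·K⁻¹·cd⁻¹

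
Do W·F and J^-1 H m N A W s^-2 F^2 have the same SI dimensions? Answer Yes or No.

No

Left side:
  W = J/s (power = energy per time),
      = kg·m²·s⁻³.
  F = C/V (capacitance = charge per voltage),
      = A·s/(kg·m²·s⁻³·A⁻¹) (substituting C and V),
      = kg⁻¹·m⁻²·s⁴·A².
  Combining: W·F = (kg·m²·s⁻³) · (kg⁻¹·m⁻²·s⁴·A²) = s·A².
Right side:
  J = kg·m²·s⁻².
  So J⁻¹ = kg⁻¹·m⁻²·s².
  H = kg·m²·s⁻²·A⁻².
  N = kg·m·s⁻².
  W = kg·m²·s⁻³.
  F = kg⁻¹·m⁻²·s⁴·A².
  So F² = kg⁻²·m⁻⁴·s⁸·A⁴.
  Combining: J⁻¹·H·m·N·A·W·s⁻²·F² = (kg⁻¹·m⁻²·s²) · (kg·m²·s⁻²·A⁻²) · m · (kg·m·s⁻²) · A · (kg·m²·s⁻³) · s⁻² · (kg⁻²·m⁻⁴·s⁸·A⁴) = s·A³.
Left is s·A²; right is s·A³ — different.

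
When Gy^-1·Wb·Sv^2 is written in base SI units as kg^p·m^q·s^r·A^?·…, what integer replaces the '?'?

Gy = J/kg (absorbed dose = energy per mass),
    = m²·s⁻².
So Gy⁻¹ = m⁻²·s².
Wb = V·s (flux: a volt is a weber per second),
    = kg·m²·s⁻²·A⁻¹.
Sv = J/kg (equivalent dose = energy per mass),
    = m²·s⁻².
So Sv² = m⁴·s⁻⁴.
Combining: Gy⁻¹·Wb·Sv² = (m⁻²·s²) · (kg·m²·s⁻²·A⁻¹) · (m⁴·s⁻⁴) = kg·m⁴·s⁻⁴·A⁻¹.
The exponent of A is -1.

-1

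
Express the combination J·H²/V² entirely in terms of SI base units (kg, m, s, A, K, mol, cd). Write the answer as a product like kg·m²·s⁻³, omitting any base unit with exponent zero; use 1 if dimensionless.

kg·m²·A⁻²

V = W/A (potential = power per current),
    = kg·m²·s⁻³·A⁻¹.
So V⁻² = kg⁻²·m⁻⁴·s⁶·A².
J = N·m (work = force × distance),
    = kg·m²·s⁻².
H = Wb/A (inductance = flux per current),
    = kg·m²·s⁻²·A⁻².
So H² = kg²·m⁴·s⁻⁴·A⁻⁴.
Combining: V⁻²·J·H² = (kg⁻²·m⁻⁴·s⁶·A²) · (kg·m²·s⁻²) · (kg²·m⁴·s⁻⁴·A⁻⁴) = kg·m²·A⁻².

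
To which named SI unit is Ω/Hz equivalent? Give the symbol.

Hz = 1/s = s⁻¹ (frequency is cycles per second).
So Hz⁻¹ = s.
Ω = V/A (resistance = voltage per current),
    = kg·m²·s⁻³·A⁻².
Combining: Hz⁻¹·Ω = s · (kg·m²·s⁻³·A⁻²) = kg·m²·s⁻²·A⁻².
kg·m²·s⁻²·A⁻² is the base-SI form of the henry.

H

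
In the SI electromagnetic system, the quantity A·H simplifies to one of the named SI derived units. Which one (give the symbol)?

H = Wb/A (inductance = flux per current),
    = kg·m²·s⁻²·A⁻².
Combining: A·H = A · (kg·m²·s⁻²·A⁻²) = kg·m²·s⁻²·A⁻¹.
kg·m²·s⁻²·A⁻¹ is the base-SI form of the weber.

Wb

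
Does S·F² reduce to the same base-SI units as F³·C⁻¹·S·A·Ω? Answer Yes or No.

Yes

Left side:
  S = kg⁻¹·m⁻²·s³·A².
  F = kg⁻¹·m⁻²·s⁴·A².
  So F² = kg⁻²·m⁻⁴·s⁸·A⁴.
  Combining: S·F² = (kg⁻¹·m⁻²·s³·A²) · (kg⁻²·m⁻⁴·s⁸·A⁴) = kg⁻³·m⁻⁶·s¹¹·A⁶.
Right side:
  F = C/V (capacitance = charge per voltage),
      = A·s/(kg·m²·s⁻³·A⁻¹) (substituting C and V),
      = kg⁻¹·m⁻²·s⁴·A².
  So F³ = kg⁻³·m⁻⁶·s¹²·A⁶.
  C = A·s = s·A (charge = current × time).
  So C⁻¹ = s⁻¹·A⁻¹.
  S = 1/Ω (conductance is reciprocal resistance),
      = kg⁻¹·m⁻²·s³·A².
  Ω = V/A (resistance = voltage per current),
      = kg·m²·s⁻³·A⁻².
  Combining: F³·C⁻¹·S·A·Ω = (kg⁻³·m⁻⁶·s¹²·A⁶) · (s⁻¹·A⁻¹) · (kg⁻¹·m⁻²·s³·A²) · A · (kg·m²·s⁻³·A⁻²) = kg⁻³·m⁻⁶·s¹¹·A⁶.
Both reduce to kg⁻³·m⁻⁶·s¹¹·A⁶.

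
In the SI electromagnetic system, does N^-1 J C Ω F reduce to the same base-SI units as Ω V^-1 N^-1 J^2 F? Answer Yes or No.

Yes

Left side:
  N = kg·m/s² = kg·m·s⁻² (force = mass × acceleration).
  So N⁻¹ = kg⁻¹·m⁻¹·s².
  J = N·m (work = force × distance),
      = kg·m²·s⁻².
  C = A·s = s·A (charge = current × time).
  Ω = V/A (resistance = voltage per current),
      = kg·m²·s⁻³·A⁻².
  F = C/V (capacitance = charge per voltage),
      = A·s/(kg·m²·s⁻³·A⁻¹) (substituting C and V),
      = kg⁻¹·m⁻²·s⁴·A².
  Combining: N⁻¹·J·C·Ω·F = (kg⁻¹·m⁻¹·s²) · (kg·m²·s⁻²) · (s·A) · (kg·m²·s⁻³·A⁻²) · (kg⁻¹·m⁻²·s⁴·A²) = m·s²·A.
Right side:
  Ω = V/A (resistance = voltage per current),
      = kg·m²·s⁻³·A⁻².
  V = W/A (potential = power per current),
      = kg·m²·s⁻³·A⁻¹.
  So V⁻¹ = kg⁻¹·m⁻²·s³·A.
  N = kg·m/s² = kg·m·s⁻² (force = mass × acceleration).
  So N⁻¹ = kg⁻¹·m⁻¹·s².
  J = N·m (work = force × distance),
      = kg·m²·s⁻².
  So J² = kg²·m⁴·s⁻⁴.
  F = C/V (capacitance = charge per voltage),
      = A·s/(kg·m²·s⁻³·A⁻¹) (substituting C and V),
      = kg⁻¹·m⁻²·s⁴·A².
  Combining: Ω·V⁻¹·N⁻¹·J²·F = (kg·m²·s⁻³·A⁻²) · (kg⁻¹·m⁻²·s³·A) · (kg⁻¹·m⁻¹·s²) · (kg²·m⁴·s⁻⁴) · (kg⁻¹·m⁻²·s⁴·A²) = m·s²·A.
Both reduce to m·s²·A.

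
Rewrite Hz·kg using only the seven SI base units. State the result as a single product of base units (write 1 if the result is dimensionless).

kg·s⁻¹

Hz = 1/s = s⁻¹ (frequency is cycles per second).
Combining: Hz·kg = s⁻¹ · kg = kg·s⁻¹.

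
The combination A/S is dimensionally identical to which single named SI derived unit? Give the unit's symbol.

V

S = 1/Ω (conductance is reciprocal resistance),
    = kg⁻¹·m⁻²·s³·A².
So S⁻¹ = kg·m²·s⁻³·A⁻².
Combining: S⁻¹·A = (kg·m²·s⁻³·A⁻²) · A = kg·m²·s⁻³·A⁻¹.
kg·m²·s⁻³·A⁻¹ is the base-SI form of the volt.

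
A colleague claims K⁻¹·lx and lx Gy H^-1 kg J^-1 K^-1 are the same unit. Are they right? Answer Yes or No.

Left side:
  lx = m⁻²·cd.
  Combining: K⁻¹·lx = K⁻¹ · (m⁻²·cd) = m⁻²·K⁻¹·cd.
Right side:
  lx = lm/m² (illuminance = luminous flux per area),
      = m⁻²·cd.
  Gy = J/kg (absorbed dose = energy per mass),
      = m²·s⁻².
  H = Wb/A (inductance = flux per current),
      = kg·m²·s⁻²·A⁻².
  So H⁻¹ = kg⁻¹·m⁻²·s²·A².
  J = N·m (work = force × distance),
      = kg·m²·s⁻².
  So J⁻¹ = kg⁻¹·m⁻²·s².
  Combining: lx·Gy·H⁻¹·kg·J⁻¹·K⁻¹ = (m⁻²·cd) · (m²·s⁻²) · (kg⁻¹·m⁻²·s²·A²) · kg · (kg⁻¹·m⁻²·s²) · K⁻¹ = kg⁻¹·m⁻⁴·s²·A²·K⁻¹·cd.
Left is m⁻²·K⁻¹·cd; right is kg⁻¹·m⁻⁴·s²·A²·K⁻¹·cd — different.

No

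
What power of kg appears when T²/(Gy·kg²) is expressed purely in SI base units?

0

Gy = m²·s⁻².
So Gy⁻¹ = m⁻²·s².
T = kg·s⁻²·A⁻¹.
So T² = kg²·s⁻⁴·A⁻².
Combining: Gy⁻¹·kg⁻²·T² = (m⁻²·s²) · kg⁻² · (kg²·s⁻⁴·A⁻²) = m⁻²·s⁻²·A⁻².
The exponent of kg is 0.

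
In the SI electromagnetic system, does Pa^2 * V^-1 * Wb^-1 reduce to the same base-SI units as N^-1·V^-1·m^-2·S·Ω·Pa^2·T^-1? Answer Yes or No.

Left side:
  Pa = N/m² (pressure = force per area),
      = kg·m⁻¹·s⁻².
  So Pa² = kg²·m⁻²·s⁻⁴.
  V = W/A (potential = power per current),
      = kg·m²·s⁻³·A⁻¹.
  So V⁻¹ = kg⁻¹·m⁻²·s³·A.
  Wb = V·s (flux: a volt is a weber per second),
      = kg·m²·s⁻²·A⁻¹.
  So Wb⁻¹ = kg⁻¹·m⁻²·s²·A.
  Combining: Pa²·V⁻¹·Wb⁻¹ = (kg²·m⁻²·s⁻⁴) · (kg⁻¹·m⁻²·s³·A) · (kg⁻¹·m⁻²·s²·A) = m⁻⁶·s·A².
Right side:
  N = kg·m/s² = kg·m·s⁻² (force = mass × acceleration).
  So N⁻¹ = kg⁻¹·m⁻¹·s².
  V = W/A (potential = power per current),
      = kg·m²·s⁻³·A⁻¹.
  So V⁻¹ = kg⁻¹·m⁻²·s³·A.
  S = 1/Ω (conductance is reciprocal resistance),
      = kg⁻¹·m⁻²·s³·A².
  Ω = V/A (resistance = voltage per current),
      = kg·m²·s⁻³·A⁻².
  Pa = N/m² (pressure = force per area),
      = kg·m⁻¹·s⁻².
  So Pa² = kg²·m⁻²·s⁻⁴.
  T = Wb/m² (flux density = flux per area),
      = kg·s⁻²·A⁻¹.
  So T⁻¹ = kg⁻¹·s²·A.
  Combining: N⁻¹·V⁻¹·m⁻²·S·Ω·Pa²·T⁻¹ = (kg⁻¹·m⁻¹·s²) · (kg⁻¹·m⁻²·s³·A) · m⁻² · (kg⁻¹·m⁻²·s³·A²) · (kg·m²·s⁻³·A⁻²) · (kg²·m⁻²·s⁻⁴) · (kg⁻¹·s²·A) = kg⁻¹·m⁻⁷·s³·A².
Left is m⁻⁶·s·A²; right is kg⁻¹·m⁻⁷·s³·A² — different.

No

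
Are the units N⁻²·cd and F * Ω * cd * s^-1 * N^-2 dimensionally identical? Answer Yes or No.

Left side:
  N = kg·m·s⁻².
  So N⁻² = kg⁻²·m⁻²·s⁴.
  Combining: N⁻²·cd = (kg⁻²·m⁻²·s⁴) · cd = kg⁻²·m⁻²·s⁴·cd.
Right side:
  F = kg⁻¹·m⁻²·s⁴·A².
  Ω = kg·m²·s⁻³·A⁻².
  N = kg·m·s⁻².
  So N⁻² = kg⁻²·m⁻²·s⁴.
  Combining: F·Ω·cd·s⁻¹·N⁻² = (kg⁻¹·m⁻²·s⁴·A²) · (kg·m²·s⁻³·A⁻²) · cd · s⁻¹ · (kg⁻²·m⁻²·s⁴) = kg⁻²·m⁻²·s⁴·cd.
Both reduce to kg⁻²·m⁻²·s⁴·cd.

Yes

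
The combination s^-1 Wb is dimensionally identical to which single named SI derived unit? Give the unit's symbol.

Wb = kg·m²·s⁻²·A⁻¹.
Combining: s⁻¹·Wb = s⁻¹ · (kg·m²·s⁻²·A⁻¹) = kg·m²·s⁻³·A⁻¹.
kg·m²·s⁻³·A⁻¹ is the base-SI form of the volt.

V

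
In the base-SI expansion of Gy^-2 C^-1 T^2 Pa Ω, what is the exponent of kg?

4

Gy = J/kg (absorbed dose = energy per mass),
    = m²·s⁻².
So Gy⁻² = m⁻⁴·s⁴.
C = A·s = s·A (charge = current × time).
So C⁻¹ = s⁻¹·A⁻¹.
T = Wb/m² (flux density = flux per area),
    = kg·s⁻²·A⁻¹.
So T² = kg²·s⁻⁴·A⁻².
Pa = N/m² (pressure = force per area),
    = kg·m⁻¹·s⁻².
Ω = V/A (resistance = voltage per current),
    = kg·m²·s⁻³·A⁻².
Combining: Gy⁻²·C⁻¹·T²·Pa·Ω = (m⁻⁴·s⁴) · (s⁻¹·A⁻¹) · (kg²·s⁻⁴·A⁻²) · (kg·m⁻¹·s⁻²) · (kg·m²·s⁻³·A⁻²) = kg⁴·m⁻³·s⁻⁶·A⁻⁵.
The exponent of kg is 4.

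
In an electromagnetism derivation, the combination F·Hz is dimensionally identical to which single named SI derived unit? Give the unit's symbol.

F = kg⁻¹·m⁻²·s⁴·A².
Hz = s⁻¹.
Combining: F·Hz = (kg⁻¹·m⁻²·s⁴·A²) · s⁻¹ = kg⁻¹·m⁻²·s³·A².
kg⁻¹·m⁻²·s³·A² is the base-SI form of the siemens.

S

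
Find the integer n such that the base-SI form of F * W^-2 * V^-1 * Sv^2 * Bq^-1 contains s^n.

10

F = kg⁻¹·m⁻²·s⁴·A².
W = kg·m²·s⁻³.
So W⁻² = kg⁻²·m⁻⁴·s⁶.
V = kg·m²·s⁻³·A⁻¹.
So V⁻¹ = kg⁻¹·m⁻²·s³·A.
Sv = m²·s⁻².
So Sv² = m⁴·s⁻⁴.
Bq = s⁻¹.
So Bq⁻¹ = s.
Combining: F·W⁻²·V⁻¹·Sv²·Bq⁻¹ = (kg⁻¹·m⁻²·s⁴·A²) · (kg⁻²·m⁻⁴·s⁶) · (kg⁻¹·m⁻²·s³·A) · (m⁴·s⁻⁴) · s = kg⁻⁴·m⁻⁴·s¹⁰·A³.
The exponent of s is 10.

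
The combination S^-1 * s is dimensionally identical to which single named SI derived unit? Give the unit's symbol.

S = kg⁻¹·m⁻²·s³·A².
So S⁻¹ = kg·m²·s⁻³·A⁻².
Combining: S⁻¹·s = (kg·m²·s⁻³·A⁻²) · s = kg·m²·s⁻²·A⁻².
kg·m²·s⁻²·A⁻² is the base-SI form of the henry.

H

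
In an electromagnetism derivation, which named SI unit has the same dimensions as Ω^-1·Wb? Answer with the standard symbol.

Ω = V/A (resistance = voltage per current),
    = kg·m²·s⁻³·A⁻².
So Ω⁻¹ = kg⁻¹·m⁻²·s³·A².
Wb = V·s (flux: a volt is a weber per second),
    = kg·m²·s⁻²·A⁻¹.
Combining: Ω⁻¹·Wb = (kg⁻¹·m⁻²·s³·A²) · (kg·m²·s⁻²·A⁻¹) = s·A.
s·A is the base-SI form of the coulomb.

C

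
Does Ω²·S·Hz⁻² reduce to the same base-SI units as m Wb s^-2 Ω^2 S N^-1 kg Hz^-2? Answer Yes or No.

Left side:
  Ω = kg·m²·s⁻³·A⁻².
  So Ω² = kg²·m⁴·s⁻⁶·A⁻⁴.
  S = kg⁻¹·m⁻²·s³·A².
  Hz = s⁻¹.
  So Hz⁻² = s².
  Combining: Ω²·S·Hz⁻² = (kg²·m⁴·s⁻⁶·A⁻⁴) · (kg⁻¹·m⁻²·s³·A²) · s² = kg·m²·s⁻¹·A⁻².
Right side:
  Wb = kg·m²·s⁻²·A⁻¹.
  Ω = kg·m²·s⁻³·A⁻².
  So Ω² = kg²·m⁴·s⁻⁶·A⁻⁴.
  S = kg⁻¹·m⁻²·s³·A².
  N = kg·m·s⁻².
  So N⁻¹ = kg⁻¹·m⁻¹·s².
  Hz = s⁻¹.
  So Hz⁻² = s².
  Combining: m·Wb·s⁻²·Ω²·S·N⁻¹·kg·Hz⁻² = m · (kg·m²·s⁻²·A⁻¹) · s⁻² · (kg²·m⁴·s⁻⁶·A⁻⁴) · (kg⁻¹·m⁻²·s³·A²) · (kg⁻¹·m⁻¹·s²) · kg · s² = kg²·m⁴·s⁻³·A⁻³.
Left is kg·m²·s⁻¹·A⁻²; right is kg²·m⁴·s⁻³·A⁻³ — different.

No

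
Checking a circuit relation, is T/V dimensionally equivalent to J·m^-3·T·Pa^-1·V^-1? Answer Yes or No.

Yes

Left side:
  T = kg·s⁻²·A⁻¹.
  V = kg·m²·s⁻³·A⁻¹.
  So V⁻¹ = kg⁻¹·m⁻²·s³·A.
  Combining: T·V⁻¹ = (kg·s⁻²·A⁻¹) · (kg⁻¹·m⁻²·s³·A) = m⁻²·s.
Right side:
  J = N·m (work = force × distance),
      = kg·m²·s⁻².
  T = Wb/m² (flux density = flux per area),
      = kg·s⁻²·A⁻¹.
  Pa = N/m² (pressure = force per area),
      = kg·m⁻¹·s⁻².
  So Pa⁻¹ = kg⁻¹·m·s².
  V = W/A (potential = power per current),
      = kg·m²·s⁻³·A⁻¹.
  So V⁻¹ = kg⁻¹·m⁻²·s³·A.
  Combining: J·m⁻³·T·Pa⁻¹·V⁻¹ = (kg·m²·s⁻²) · m⁻³ · (kg·s⁻²·A⁻¹) · (kg⁻¹·m·s²) · (kg⁻¹·m⁻²·s³·A) = m⁻²·s.
Both reduce to m⁻²·s.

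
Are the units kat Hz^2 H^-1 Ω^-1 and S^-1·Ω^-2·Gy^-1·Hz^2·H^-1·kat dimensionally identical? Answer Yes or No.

No

Left side:
  kat = s⁻¹·mol.
  Hz = s⁻¹.
  So Hz² = s⁻².
  H = kg·m²·s⁻²·A⁻².
  So H⁻¹ = kg⁻¹·m⁻²·s²·A².
  Ω = kg·m²·s⁻³·A⁻².
  So Ω⁻¹ = kg⁻¹·m⁻²·s³·A².
  Combining: kat·Hz²·H⁻¹·Ω⁻¹ = (s⁻¹·mol) · s⁻² · (kg⁻¹·m⁻²·s²·A²) · (kg⁻¹·m⁻²·s³·A²) = kg⁻²·m⁻⁴·s²·A⁴·mol.
Right side:
  S = 1/Ω (conductance is reciprocal resistance),
      = kg⁻¹·m⁻²·s³·A².
  So S⁻¹ = kg·m²·s⁻³·A⁻².
  Ω = V/A (resistance = voltage per current),
      = kg·m²·s⁻³·A⁻².
  So Ω⁻² = kg⁻²·m⁻⁴·s⁶·A⁴.
  Gy = J/kg (absorbed dose = energy per mass),
      = m²·s⁻².
  So Gy⁻¹ = m⁻²·s².
  Hz = 1/s = s⁻¹ (frequency is cycles per second).
  So Hz² = s⁻².
  H = Wb/A (inductance = flux per current),
      = kg·m²·s⁻²·A⁻².
  So H⁻¹ = kg⁻¹·m⁻²·s²·A².
  kat = mol/s = s⁻¹·mol (catalytic activity).
  Combining: S⁻¹·Ω⁻²·Gy⁻¹·Hz²·H⁻¹·kat = (kg·m²·s⁻³·A⁻²) · (kg⁻²·m⁻⁴·s⁶·A⁴) · (m⁻²·s²) · s⁻² · (kg⁻¹·m⁻²·s²·A²) · (s⁻¹·mol) = kg⁻²·m⁻⁶·s⁴·A⁴·mol.
Left is kg⁻²·m⁻⁴·s²·A⁴·mol; right is kg⁻²·m⁻⁶·s⁴·A⁴·mol — different.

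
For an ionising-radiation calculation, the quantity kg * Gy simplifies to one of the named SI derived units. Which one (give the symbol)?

J

Gy = J/kg (absorbed dose = energy per mass),
    = m²·s⁻².
Combining: kg·Gy = kg · (m²·s⁻²) = kg·m²·s⁻².
kg·m²·s⁻² is the base-SI form of the joule.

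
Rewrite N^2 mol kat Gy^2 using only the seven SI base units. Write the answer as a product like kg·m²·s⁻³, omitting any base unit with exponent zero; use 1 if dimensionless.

N = kg·m/s² = kg·m·s⁻² (force = mass × acceleration).
So N² = kg²·m²·s⁻⁴.
kat = mol/s = s⁻¹·mol (catalytic activity).
Gy = J/kg (absorbed dose = energy per mass),
    = m²·s⁻².
So Gy² = m⁴·s⁻⁴.
Combining: N²·mol·kat·Gy² = (kg²·m²·s⁻⁴) · mol · (s⁻¹·mol) · (m⁴·s⁻⁴) = kg²·m⁶·s⁻⁹·mol².

kg²·m⁶·s⁻⁹·mol²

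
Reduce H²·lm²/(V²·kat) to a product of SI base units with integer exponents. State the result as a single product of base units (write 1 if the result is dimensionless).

s³·A⁻²·mol⁻¹·cd²

V = W/A (potential = power per current),
    = kg·m²·s⁻³·A⁻¹.
So V⁻² = kg⁻²·m⁻⁴·s⁶·A².
H = Wb/A (inductance = flux per current),
    = kg·m²·s⁻²·A⁻².
So H² = kg²·m⁴·s⁻⁴·A⁻⁴.
kat = mol/s = s⁻¹·mol (catalytic activity).
So kat⁻¹ = s·mol⁻¹.
lm = cd·sr = cd (luminous flux; sr is dimensionless).
So lm² = cd².
Combining: V⁻²·H²·kat⁻¹·lm² = (kg⁻²·m⁻⁴·s⁶·A²) · (kg²·m⁴·s⁻⁴·A⁻⁴) · (s·mol⁻¹) · cd² = s³·A⁻²·mol⁻¹·cd².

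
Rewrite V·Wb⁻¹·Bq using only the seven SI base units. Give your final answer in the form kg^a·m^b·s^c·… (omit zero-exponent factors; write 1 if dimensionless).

V = W/A (potential = power per current),
    = kg·m²·s⁻³·A⁻¹.
Wb = V·s (flux: a volt is a weber per second),
    = kg·m²·s⁻²·A⁻¹.
So Wb⁻¹ = kg⁻¹·m⁻²·s²·A.
Bq = 1/s = s⁻¹ (activity is decays per second).
Combining: V·Wb⁻¹·Bq = (kg·m²·s⁻³·A⁻¹) · (kg⁻¹·m⁻²·s²·A) · s⁻¹ = s⁻².

s⁻²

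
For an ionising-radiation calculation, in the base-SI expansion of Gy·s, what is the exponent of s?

-1

Gy = J/kg (absorbed dose = energy per mass),
    = m²·s⁻².
Combining: Gy·s = (m²·s⁻²) · s = m²·s⁻¹.
The exponent of s is -1.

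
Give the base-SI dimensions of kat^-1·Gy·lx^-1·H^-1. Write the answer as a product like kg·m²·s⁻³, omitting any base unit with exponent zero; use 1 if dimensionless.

kat = s⁻¹·mol.
So kat⁻¹ = s·mol⁻¹.
Gy = m²·s⁻².
lx = m⁻²·cd.
So lx⁻¹ = m²·cd⁻¹.
H = kg·m²·s⁻²·A⁻².
So H⁻¹ = kg⁻¹·m⁻²·s²·A².
Combining: kat⁻¹·Gy·lx⁻¹·H⁻¹ = (s·mol⁻¹) · (m²·s⁻²) · (m²·cd⁻¹) · (kg⁻¹·m⁻²·s²·A²) = kg⁻¹·m²·s·A²·mol⁻¹·cd⁻¹.

kg⁻¹·m²·s·A²·mol⁻¹·cd⁻¹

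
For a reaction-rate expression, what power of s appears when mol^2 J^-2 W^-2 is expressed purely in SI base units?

10

J = kg·m²·s⁻².
So J⁻² = kg⁻²·m⁻⁴·s⁴.
W = kg·m²·s⁻³.
So W⁻² = kg⁻²·m⁻⁴·s⁶.
Combining: mol²·J⁻²·W⁻² = mol² · (kg⁻²·m⁻⁴·s⁴) · (kg⁻²·m⁻⁴·s⁶) = kg⁻⁴·m⁻⁸·s¹⁰·mol².
The exponent of s is 10.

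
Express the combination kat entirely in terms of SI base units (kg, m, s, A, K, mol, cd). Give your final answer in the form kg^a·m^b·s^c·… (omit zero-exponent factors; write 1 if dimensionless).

kat = mol/s = s⁻¹·mol (catalytic activity).

s⁻¹·mol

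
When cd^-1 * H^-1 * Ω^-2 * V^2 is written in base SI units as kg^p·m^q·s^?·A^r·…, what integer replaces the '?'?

H = kg·m²·s⁻²·A⁻².
So H⁻¹ = kg⁻¹·m⁻²·s²·A².
Ω = kg·m²·s⁻³·A⁻².
So Ω⁻² = kg⁻²·m⁻⁴·s⁶·A⁴.
V = kg·m²·s⁻³·A⁻¹.
So V² = kg²·m⁴·s⁻⁶·A⁻².
Combining: cd⁻¹·H⁻¹·Ω⁻²·V² = cd⁻¹ · (kg⁻¹·m⁻²·s²·A²) · (kg⁻²·m⁻⁴·s⁶·A⁴) · (kg²·m⁴·s⁻⁶·A⁻²) = kg⁻¹·m⁻²·s²·A⁴·cd⁻¹.
The exponent of s is 2.

2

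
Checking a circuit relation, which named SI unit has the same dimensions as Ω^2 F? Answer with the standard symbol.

H

Ω = kg·m²·s⁻³·A⁻².
So Ω² = kg²·m⁴·s⁻⁶·A⁻⁴.
F = kg⁻¹·m⁻²·s⁴·A².
Combining: Ω²·F = (kg²·m⁴·s⁻⁶·A⁻⁴) · (kg⁻¹·m⁻²·s⁴·A²) = kg·m²·s⁻²·A⁻².
kg·m²·s⁻²·A⁻² is the base-SI form of the henry.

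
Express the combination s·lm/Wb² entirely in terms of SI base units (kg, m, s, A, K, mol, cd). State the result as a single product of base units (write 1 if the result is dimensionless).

kg⁻²·m⁻⁴·s⁵·A²·cd

lm = cd·sr = cd (luminous flux; sr is dimensionless).
Wb = V·s (flux: a volt is a weber per second),
    = kg·m²·s⁻²·A⁻¹.
So Wb⁻² = kg⁻²·m⁻⁴·s⁴·A².
Combining: s·lm·Wb⁻² = s · cd · (kg⁻²·m⁻⁴·s⁴·A²) = kg⁻²·m⁻⁴·s⁵·A²·cd.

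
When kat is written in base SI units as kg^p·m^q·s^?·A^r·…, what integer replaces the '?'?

kat = mol/s = s⁻¹·mol (catalytic activity).
The exponent of s is -1.

-1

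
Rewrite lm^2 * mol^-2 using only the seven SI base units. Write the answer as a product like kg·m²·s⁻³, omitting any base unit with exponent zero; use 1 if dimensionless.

mol⁻²·cd²

lm = cd.
So lm² = cd².
Combining: lm²·mol⁻² = cd² · mol⁻² = mol⁻²·cd².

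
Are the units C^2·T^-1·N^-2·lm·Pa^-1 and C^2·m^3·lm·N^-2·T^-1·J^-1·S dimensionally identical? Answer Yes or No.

No

Left side:
  C = A·s = s·A (charge = current × time).
  So C² = s²·A².
  T = Wb/m² (flux density = flux per area),
      = kg·s⁻²·A⁻¹.
  So T⁻¹ = kg⁻¹·s²·A.
  N = kg·m/s² = kg·m·s⁻² (force = mass × acceleration).
  So N⁻² = kg⁻²·m⁻²·s⁴.
  lm = cd·sr = cd (luminous flux; sr is dimensionless).
  Pa = N/m² (pressure = force per area),
      = kg·m⁻¹·s⁻².
  So Pa⁻¹ = kg⁻¹·m·s².
  Combining: C²·T⁻¹·N⁻²·lm·Pa⁻¹ = (s²·A²) · (kg⁻¹·s²·A) · (kg⁻²·m⁻²·s⁴) · cd · (kg⁻¹·m·s²) = kg⁻⁴·m⁻¹·s¹⁰·A³·cd.
Right side:
  C = s·A.
  So C² = s²·A².
  lm = cd.
  N = kg·m·s⁻².
  So N⁻² = kg⁻²·m⁻²·s⁴.
  T = kg·s⁻²·A⁻¹.
  So T⁻¹ = kg⁻¹·s²·A.
  J = kg·m²·s⁻².
  So J⁻¹ = kg⁻¹·m⁻²·s².
  S = kg⁻¹·m⁻²·s³·A².
  Combining: C²·m³·lm·N⁻²·T⁻¹·J⁻¹·S = (s²·A²) · m³ · cd · (kg⁻²·m⁻²·s⁴) · (kg⁻¹·s²·A) · (kg⁻¹·m⁻²·s²) · (kg⁻¹·m⁻²·s³·A²) = kg⁻⁵·m⁻³·s¹³·A⁵·cd.
Left is kg⁻⁴·m⁻¹·s¹⁰·A³·cd; right is kg⁻⁵·m⁻³·s¹³·A⁵·cd — different.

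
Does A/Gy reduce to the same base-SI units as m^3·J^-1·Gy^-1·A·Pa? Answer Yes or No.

Left side:
  Gy = m²·s⁻².
  So Gy⁻¹ = m⁻²·s².
  Combining: Gy⁻¹·A = (m⁻²·s²) · A = m⁻²·s²·A.
Right side:
  J = N·m (work = force × distance),
      = kg·m²·s⁻².
  So J⁻¹ = kg⁻¹·m⁻²·s².
  Gy = J/kg (absorbed dose = energy per mass),
      = m²·s⁻².
  So Gy⁻¹ = m⁻²·s².
  Pa = N/m² (pressure = force per area),
      = kg·m⁻¹·s⁻².
  Combining: m³·J⁻¹·Gy⁻¹·A·Pa = m³ · (kg⁻¹·m⁻²·s²) · (m⁻²·s²) · A · (kg·m⁻¹·s⁻²) = m⁻²·s²·A.
Both reduce to m⁻²·s²·A.

Yes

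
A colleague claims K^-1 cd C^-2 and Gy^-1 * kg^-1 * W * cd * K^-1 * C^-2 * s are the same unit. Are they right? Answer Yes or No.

Yes

Left side:
  C = A·s = s·A (charge = current × time).
  So C⁻² = s⁻²·A⁻².
  Combining: K⁻¹·cd·C⁻² = K⁻¹ · cd · (s⁻²·A⁻²) = s⁻²·A⁻²·K⁻¹·cd.
Right side:
  Gy = m²·s⁻².
  So Gy⁻¹ = m⁻²·s².
  W = kg·m²·s⁻³.
  C = s·A.
  So C⁻² = s⁻²·A⁻².
  Combining: Gy⁻¹·kg⁻¹·W·cd·K⁻¹·C⁻²·s = (m⁻²·s²) · kg⁻¹ · (kg·m²·s⁻³) · cd · K⁻¹ · (s⁻²·A⁻²) · s = s⁻²·A⁻²·K⁻¹·cd.
Both reduce to s⁻²·A⁻²·K⁻¹·cd.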